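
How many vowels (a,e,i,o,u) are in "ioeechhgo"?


Input: ioeechhgo
Checking each character:
  'i' at position 0: vowel (running total: 1)
  'o' at position 1: vowel (running total: 2)
  'e' at position 2: vowel (running total: 3)
  'e' at position 3: vowel (running total: 4)
  'c' at position 4: consonant
  'h' at position 5: consonant
  'h' at position 6: consonant
  'g' at position 7: consonant
  'o' at position 8: vowel (running total: 5)
Total vowels: 5

5


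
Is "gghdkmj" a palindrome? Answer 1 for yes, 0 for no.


Input: gghdkmj
Reversed: jmkdhgg
  Compare pos 0 ('g') with pos 6 ('j'): MISMATCH
  Compare pos 1 ('g') with pos 5 ('m'): MISMATCH
  Compare pos 2 ('h') with pos 4 ('k'): MISMATCH
Result: not a palindrome

0


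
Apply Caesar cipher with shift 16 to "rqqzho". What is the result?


Caesar cipher: shift "rqqzho" by 16
  'r' (pos 17) + 16 = pos 7 = 'h'
  'q' (pos 16) + 16 = pos 6 = 'g'
  'q' (pos 16) + 16 = pos 6 = 'g'
  'z' (pos 25) + 16 = pos 15 = 'p'
  'h' (pos 7) + 16 = pos 23 = 'x'
  'o' (pos 14) + 16 = pos 4 = 'e'
Result: hggpxe

hggpxe


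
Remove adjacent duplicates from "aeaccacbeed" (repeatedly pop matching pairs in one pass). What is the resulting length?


Input: aeaccacbeed
Stack-based adjacent duplicate removal:
  Read 'a': push. Stack: a
  Read 'e': push. Stack: ae
  Read 'a': push. Stack: aea
  Read 'c': push. Stack: aeac
  Read 'c': matches stack top 'c' => pop. Stack: aea
  Read 'a': matches stack top 'a' => pop. Stack: ae
  Read 'c': push. Stack: aec
  Read 'b': push. Stack: aecb
  Read 'e': push. Stack: aecbe
  Read 'e': matches stack top 'e' => pop. Stack: aecb
  Read 'd': push. Stack: aecbd
Final stack: "aecbd" (length 5)

5


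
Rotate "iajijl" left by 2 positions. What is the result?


Input: "iajijl", rotate left by 2
First 2 characters: "ia"
Remaining characters: "jijl"
Concatenate remaining + first: "jijl" + "ia" = "jijlia"

jijlia


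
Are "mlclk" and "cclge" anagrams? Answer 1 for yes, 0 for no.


Strings: "mlclk", "cclge"
Sorted first:  ckllm
Sorted second: ccegl
Differ at position 1: 'k' vs 'c' => not anagrams

0


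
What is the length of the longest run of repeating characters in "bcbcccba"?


Input: "bcbcccba"
Scanning for longest run:
  Position 1 ('c'): new char, reset run to 1
  Position 2 ('b'): new char, reset run to 1
  Position 3 ('c'): new char, reset run to 1
  Position 4 ('c'): continues run of 'c', length=2
  Position 5 ('c'): continues run of 'c', length=3
  Position 6 ('b'): new char, reset run to 1
  Position 7 ('a'): new char, reset run to 1
Longest run: 'c' with length 3

3


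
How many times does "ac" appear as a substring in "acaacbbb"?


Searching for "ac" in "acaacbbb"
Scanning each position:
  Position 0: "ac" => MATCH
  Position 1: "ca" => no
  Position 2: "aa" => no
  Position 3: "ac" => MATCH
  Position 4: "cb" => no
  Position 5: "bb" => no
  Position 6: "bb" => no
Total occurrences: 2

2


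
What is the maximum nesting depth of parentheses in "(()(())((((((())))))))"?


Input: "(()(())((((((())))))))"
Tracking depth:
  Position 0 '(': depth becomes 1
  Position 1 '(': depth becomes 2
  Position 2 ')': depth becomes 1
  Position 3 '(': depth becomes 2
  Position 4 '(': depth becomes 3
  Position 5 ')': depth becomes 2
  Position 6 ')': depth becomes 1
  Position 7 '(': depth becomes 2
  Position 8 '(': depth becomes 3
  Position 9 '(': depth becomes 4
  Position 10 '(': depth becomes 5
  Position 11 '(': depth becomes 6
  Position 12 '(': depth becomes 7
  Position 13 '(': depth becomes 8
  Position 14 ')': depth becomes 7
  Position 15 ')': depth becomes 6
  Position 16 ')': depth becomes 5
  Position 17 ')': depth becomes 4
  Position 18 ')': depth becomes 3
  Position 19 ')': depth becomes 2
  Position 20 ')': depth becomes 1
  Position 21 ')': depth becomes 0
Maximum depth reached: 8

8


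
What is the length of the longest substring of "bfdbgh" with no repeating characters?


Input: "bfdbgh"
Sliding window (track last position of each char):
  Position 0 ('b'): window [0,0] length 1 -- new best
  Position 1 ('f'): window [0,1] length 2 -- new best
  Position 2 ('d'): window [0,2] length 3 -- new best
  Position 3 ('b'): repeat (last at 0), move window start to 1
  Position 3 ('b'): window [1,3] length 3
  Position 4 ('g'): window [1,4] length 4 -- new best
  Position 5 ('h'): window [1,5] length 5 -- new best
Longest substring with no repeats: "fdbgh" with length 5

5


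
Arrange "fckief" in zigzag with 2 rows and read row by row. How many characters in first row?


Zigzag "fckief" into 2 rows:
Placing characters:
  'f' => row 0
  'c' => row 1
  'k' => row 0
  'i' => row 1
  'e' => row 0
  'f' => row 1
Rows:
  Row 0: "fke"
  Row 1: "cif"
First row length: 3

3


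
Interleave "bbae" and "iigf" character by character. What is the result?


Interleaving "bbae" and "iigf":
  Position 0: 'b' from first, 'i' from second => "bi"
  Position 1: 'b' from first, 'i' from second => "bi"
  Position 2: 'a' from first, 'g' from second => "ag"
  Position 3: 'e' from first, 'f' from second => "ef"
Result: bibiagef

bibiagef


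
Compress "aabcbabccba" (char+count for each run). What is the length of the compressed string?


Input: aabcbabccba
Runs:
  'a' x 2 => "a2"
  'b' x 1 => "b1"
  'c' x 1 => "c1"
  'b' x 1 => "b1"
  'a' x 1 => "a1"
  'b' x 1 => "b1"
  'c' x 2 => "c2"
  'b' x 1 => "b1"
  'a' x 1 => "a1"
Compressed: "a2b1c1b1a1b1c2b1a1"
Compressed length: 18

18


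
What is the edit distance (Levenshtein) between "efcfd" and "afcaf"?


Computing edit distance: "efcfd" -> "afcaf"
DP table:
           a    f    c    a    f
      0    1    2    3    4    5
  e   1    1    2    3    4    5
  f   2    2    1    2    3    4
  c   3    3    2    1    2    3
  f   4    4    3    2    2    2
  d   5    5    4    3    3    3
Edit distance = dp[5][5] = 3

3


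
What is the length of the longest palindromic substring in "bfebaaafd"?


Input: "bfebaaafd"
Checking substrings for palindromes:
  [4:7] "aaa" (len 3) => palindrome
  [4:6] "aa" (len 2) => palindrome
  [5:7] "aa" (len 2) => palindrome
Longest palindromic substring: "aaa" with length 3

3


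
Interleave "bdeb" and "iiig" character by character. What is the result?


Interleaving "bdeb" and "iiig":
  Position 0: 'b' from first, 'i' from second => "bi"
  Position 1: 'd' from first, 'i' from second => "di"
  Position 2: 'e' from first, 'i' from second => "ei"
  Position 3: 'b' from first, 'g' from second => "bg"
Result: bidieibg

bidieibg


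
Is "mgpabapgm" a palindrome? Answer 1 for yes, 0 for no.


Input: mgpabapgm
Reversed: mgpabapgm
  Compare pos 0 ('m') with pos 8 ('m'): match
  Compare pos 1 ('g') with pos 7 ('g'): match
  Compare pos 2 ('p') with pos 6 ('p'): match
  Compare pos 3 ('a') with pos 5 ('a'): match
Result: palindrome

1


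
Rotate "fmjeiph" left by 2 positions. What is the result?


Input: "fmjeiph", rotate left by 2
First 2 characters: "fm"
Remaining characters: "jeiph"
Concatenate remaining + first: "jeiph" + "fm" = "jeiphfm"

jeiphfm


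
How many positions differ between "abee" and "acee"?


Comparing "abee" and "acee" position by position:
  Position 0: 'a' vs 'a' => same
  Position 1: 'b' vs 'c' => DIFFER
  Position 2: 'e' vs 'e' => same
  Position 3: 'e' vs 'e' => same
Positions that differ: 1

1


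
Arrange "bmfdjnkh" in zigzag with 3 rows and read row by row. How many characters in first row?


Zigzag "bmfdjnkh" into 3 rows:
Placing characters:
  'b' => row 0
  'm' => row 1
  'f' => row 2
  'd' => row 1
  'j' => row 0
  'n' => row 1
  'k' => row 2
  'h' => row 1
Rows:
  Row 0: "bj"
  Row 1: "mdnh"
  Row 2: "fk"
First row length: 2

2


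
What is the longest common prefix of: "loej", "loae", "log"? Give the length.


Words: loej, loae, log
  Position 0: all 'l' => match
  Position 1: all 'o' => match
  Position 2: ('e', 'a', 'g') => mismatch, stop
LCP = "lo" (length 2)

2


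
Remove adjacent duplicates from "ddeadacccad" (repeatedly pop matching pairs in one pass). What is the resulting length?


Input: ddeadacccad
Stack-based adjacent duplicate removal:
  Read 'd': push. Stack: d
  Read 'd': matches stack top 'd' => pop. Stack: (empty)
  Read 'e': push. Stack: e
  Read 'a': push. Stack: ea
  Read 'd': push. Stack: ead
  Read 'a': push. Stack: eada
  Read 'c': push. Stack: eadac
  Read 'c': matches stack top 'c' => pop. Stack: eada
  Read 'c': push. Stack: eadac
  Read 'a': push. Stack: eadaca
  Read 'd': push. Stack: eadacad
Final stack: "eadacad" (length 7)

7


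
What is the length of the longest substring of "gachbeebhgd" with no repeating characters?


Input: "gachbeebhgd"
Sliding window (track last position of each char):
  Position 0 ('g'): window [0,0] length 1 -- new best
  Position 1 ('a'): window [0,1] length 2 -- new best
  Position 2 ('c'): window [0,2] length 3 -- new best
  Position 3 ('h'): window [0,3] length 4 -- new best
  Position 4 ('b'): window [0,4] length 5 -- new best
  Position 5 ('e'): window [0,5] length 6 -- new best
  Position 6 ('e'): repeat (last at 5), move window start to 6
  Position 6 ('e'): window [6,6] length 1
  Position 7 ('b'): window [6,7] length 2
  Position 8 ('h'): window [6,8] length 3
  Position 9 ('g'): window [6,9] length 4
  Position 10 ('d'): window [6,10] length 5
Longest substring with no repeats: "gachbe" with length 6

6


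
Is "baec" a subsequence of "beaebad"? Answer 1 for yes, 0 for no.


Check if "baec" is a subsequence of "beaebad"
Greedy scan:
  Position 0 ('b'): matches sub[0] = 'b'
  Position 1 ('e'): no match needed
  Position 2 ('a'): matches sub[1] = 'a'
  Position 3 ('e'): matches sub[2] = 'e'
  Position 4 ('b'): no match needed
  Position 5 ('a'): no match needed
  Position 6 ('d'): no match needed
Only matched 3/4 characters => not a subsequence

0


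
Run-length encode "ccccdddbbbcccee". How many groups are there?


Input: ccccdddbbbcccee
Scanning for consecutive runs:
  Group 1: 'c' x 4 (positions 0-3)
  Group 2: 'd' x 3 (positions 4-6)
  Group 3: 'b' x 3 (positions 7-9)
  Group 4: 'c' x 3 (positions 10-12)
  Group 5: 'e' x 2 (positions 13-14)
Total groups: 5

5


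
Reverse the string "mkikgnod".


Input: mkikgnod
Reading characters right to left:
  Position 7: 'd'
  Position 6: 'o'
  Position 5: 'n'
  Position 4: 'g'
  Position 3: 'k'
  Position 2: 'i'
  Position 1: 'k'
  Position 0: 'm'
Reversed: dongkikm

dongkikm


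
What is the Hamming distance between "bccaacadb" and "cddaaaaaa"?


Comparing "bccaacadb" and "cddaaaaaa" position by position:
  Position 0: 'b' vs 'c' => differ
  Position 1: 'c' vs 'd' => differ
  Position 2: 'c' vs 'd' => differ
  Position 3: 'a' vs 'a' => same
  Position 4: 'a' vs 'a' => same
  Position 5: 'c' vs 'a' => differ
  Position 6: 'a' vs 'a' => same
  Position 7: 'd' vs 'a' => differ
  Position 8: 'b' vs 'a' => differ
Total differences (Hamming distance): 6

6


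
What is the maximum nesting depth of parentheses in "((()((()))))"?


Input: "((()((()))))"
Tracking depth:
  Position 0 '(': depth becomes 1
  Position 1 '(': depth becomes 2
  Position 2 '(': depth becomes 3
  Position 3 ')': depth becomes 2
  Position 4 '(': depth becomes 3
  Position 5 '(': depth becomes 4
  Position 6 '(': depth becomes 5
  Position 7 ')': depth becomes 4
  Position 8 ')': depth becomes 3
  Position 9 ')': depth becomes 2
  Position 10 ')': depth becomes 1
  Position 11 ')': depth becomes 0
Maximum depth reached: 5

5


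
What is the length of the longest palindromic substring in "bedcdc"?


Input: "bedcdc"
Checking substrings for palindromes:
  [2:5] "dcd" (len 3) => palindrome
  [3:6] "cdc" (len 3) => palindrome
Longest palindromic substring: "dcd" with length 3

3


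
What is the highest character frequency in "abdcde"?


Input: abdcde
Character counts:
  'a': 1
  'b': 1
  'c': 1
  'd': 2
  'e': 1
Maximum frequency: 2

2


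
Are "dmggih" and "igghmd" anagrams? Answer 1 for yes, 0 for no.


Strings: "dmggih", "igghmd"
Sorted first:  dgghim
Sorted second: dgghim
Sorted forms match => anagrams

1


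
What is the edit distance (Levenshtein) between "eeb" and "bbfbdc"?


Computing edit distance: "eeb" -> "bbfbdc"
DP table:
           b    b    f    b    d    c
      0    1    2    3    4    5    6
  e   1    1    2    3    4    5    6
  e   2    2    2    3    4    5    6
  b   3    2    2    3    3    4    5
Edit distance = dp[3][6] = 5

5


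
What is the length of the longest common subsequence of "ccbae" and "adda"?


LCS of "ccbae" and "adda"
DP table:
           a    d    d    a
      0    0    0    0    0
  c   0    0    0    0    0
  c   0    0    0    0    0
  b   0    0    0    0    0
  a   0    1    1    1    1
  e   0    1    1    1    1
LCS length = dp[5][4] = 1

1


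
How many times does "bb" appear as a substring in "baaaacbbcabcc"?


Searching for "bb" in "baaaacbbcabcc"
Scanning each position:
  Position 0: "ba" => no
  Position 1: "aa" => no
  Position 2: "aa" => no
  Position 3: "aa" => no
  Position 4: "ac" => no
  Position 5: "cb" => no
  Position 6: "bb" => MATCH
  Position 7: "bc" => no
  Position 8: "ca" => no
  Position 9: "ab" => no
  Position 10: "bc" => no
  Position 11: "cc" => no
Total occurrences: 1

1


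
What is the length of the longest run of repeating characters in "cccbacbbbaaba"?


Input: "cccbacbbbaaba"
Scanning for longest run:
  Position 1 ('c'): continues run of 'c', length=2
  Position 2 ('c'): continues run of 'c', length=3
  Position 3 ('b'): new char, reset run to 1
  Position 4 ('a'): new char, reset run to 1
  Position 5 ('c'): new char, reset run to 1
  Position 6 ('b'): new char, reset run to 1
  Position 7 ('b'): continues run of 'b', length=2
  Position 8 ('b'): continues run of 'b', length=3
  Position 9 ('a'): new char, reset run to 1
  Position 10 ('a'): continues run of 'a', length=2
  Position 11 ('b'): new char, reset run to 1
  Position 12 ('a'): new char, reset run to 1
Longest run: 'c' with length 3

3


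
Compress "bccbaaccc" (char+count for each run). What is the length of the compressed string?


Input: bccbaaccc
Runs:
  'b' x 1 => "b1"
  'c' x 2 => "c2"
  'b' x 1 => "b1"
  'a' x 2 => "a2"
  'c' x 3 => "c3"
Compressed: "b1c2b1a2c3"
Compressed length: 10

10


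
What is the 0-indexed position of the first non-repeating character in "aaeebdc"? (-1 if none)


Input: aaeebdc
Character frequencies:
  'a': 2
  'b': 1
  'c': 1
  'd': 1
  'e': 2
Scanning left to right for freq == 1:
  Position 0 ('a'): freq=2, skip
  Position 1 ('a'): freq=2, skip
  Position 2 ('e'): freq=2, skip
  Position 3 ('e'): freq=2, skip
  Position 4 ('b'): unique! => answer = 4

4


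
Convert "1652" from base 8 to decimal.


Input: "1652" in base 8
Positional expansion:
  Digit '1' (value 1) x 8^3 = 512
  Digit '6' (value 6) x 8^2 = 384
  Digit '5' (value 5) x 8^1 = 40
  Digit '2' (value 2) x 8^0 = 2
Sum = 938

938


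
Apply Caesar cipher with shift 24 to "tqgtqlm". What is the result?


Caesar cipher: shift "tqgtqlm" by 24
  't' (pos 19) + 24 = pos 17 = 'r'
  'q' (pos 16) + 24 = pos 14 = 'o'
  'g' (pos 6) + 24 = pos 4 = 'e'
  't' (pos 19) + 24 = pos 17 = 'r'
  'q' (pos 16) + 24 = pos 14 = 'o'
  'l' (pos 11) + 24 = pos 9 = 'j'
  'm' (pos 12) + 24 = pos 10 = 'k'
Result: roerojk

roerojk


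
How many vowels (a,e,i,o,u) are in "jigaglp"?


Input: jigaglp
Checking each character:
  'j' at position 0: consonant
  'i' at position 1: vowel (running total: 1)
  'g' at position 2: consonant
  'a' at position 3: vowel (running total: 2)
  'g' at position 4: consonant
  'l' at position 5: consonant
  'p' at position 6: consonant
Total vowels: 2

2


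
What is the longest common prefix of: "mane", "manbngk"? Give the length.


Words: mane, manbngk
  Position 0: all 'm' => match
  Position 1: all 'a' => match
  Position 2: all 'n' => match
  Position 3: ('e', 'b') => mismatch, stop
LCP = "man" (length 3)

3


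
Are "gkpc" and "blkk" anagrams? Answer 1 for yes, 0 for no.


Strings: "gkpc", "blkk"
Sorted first:  cgkp
Sorted second: bkkl
Differ at position 0: 'c' vs 'b' => not anagrams

0


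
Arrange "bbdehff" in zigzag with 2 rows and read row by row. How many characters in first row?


Zigzag "bbdehff" into 2 rows:
Placing characters:
  'b' => row 0
  'b' => row 1
  'd' => row 0
  'e' => row 1
  'h' => row 0
  'f' => row 1
  'f' => row 0
Rows:
  Row 0: "bdhf"
  Row 1: "bef"
First row length: 4

4


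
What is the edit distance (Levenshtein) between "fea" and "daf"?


Computing edit distance: "fea" -> "daf"
DP table:
           d    a    f
      0    1    2    3
  f   1    1    2    2
  e   2    2    2    3
  a   3    3    2    3
Edit distance = dp[3][3] = 3

3


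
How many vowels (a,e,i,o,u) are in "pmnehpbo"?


Input: pmnehpbo
Checking each character:
  'p' at position 0: consonant
  'm' at position 1: consonant
  'n' at position 2: consonant
  'e' at position 3: vowel (running total: 1)
  'h' at position 4: consonant
  'p' at position 5: consonant
  'b' at position 6: consonant
  'o' at position 7: vowel (running total: 2)
Total vowels: 2

2


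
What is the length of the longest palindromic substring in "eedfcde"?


Input: "eedfcde"
Checking substrings for palindromes:
  [0:2] "ee" (len 2) => palindrome
Longest palindromic substring: "ee" with length 2

2


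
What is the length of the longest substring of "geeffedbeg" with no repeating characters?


Input: "geeffedbeg"
Sliding window (track last position of each char):
  Position 0 ('g'): window [0,0] length 1 -- new best
  Position 1 ('e'): window [0,1] length 2 -- new best
  Position 2 ('e'): repeat (last at 1), move window start to 2
  Position 2 ('e'): window [2,2] length 1
  Position 3 ('f'): window [2,3] length 2
  Position 4 ('f'): repeat (last at 3), move window start to 4
  Position 4 ('f'): window [4,4] length 1
  Position 5 ('e'): window [4,5] length 2
  Position 6 ('d'): window [4,6] length 3 -- new best
  Position 7 ('b'): window [4,7] length 4 -- new best
  Position 8 ('e'): repeat (last at 5), move window start to 6
  Position 8 ('e'): window [6,8] length 3
  Position 9 ('g'): window [6,9] length 4
Longest substring with no repeats: "fedb" with length 4

4


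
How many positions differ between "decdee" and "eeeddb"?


Comparing "decdee" and "eeeddb" position by position:
  Position 0: 'd' vs 'e' => DIFFER
  Position 1: 'e' vs 'e' => same
  Position 2: 'c' vs 'e' => DIFFER
  Position 3: 'd' vs 'd' => same
  Position 4: 'e' vs 'd' => DIFFER
  Position 5: 'e' vs 'b' => DIFFER
Positions that differ: 4

4


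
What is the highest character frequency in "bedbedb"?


Input: bedbedb
Character counts:
  'b': 3
  'd': 2
  'e': 2
Maximum frequency: 3

3


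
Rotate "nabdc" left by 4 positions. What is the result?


Input: "nabdc", rotate left by 4
First 4 characters: "nabd"
Remaining characters: "c"
Concatenate remaining + first: "c" + "nabd" = "cnabd"

cnabd


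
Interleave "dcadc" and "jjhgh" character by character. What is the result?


Interleaving "dcadc" and "jjhgh":
  Position 0: 'd' from first, 'j' from second => "dj"
  Position 1: 'c' from first, 'j' from second => "cj"
  Position 2: 'a' from first, 'h' from second => "ah"
  Position 3: 'd' from first, 'g' from second => "dg"
  Position 4: 'c' from first, 'h' from second => "ch"
Result: djcjahdgch

djcjahdgch


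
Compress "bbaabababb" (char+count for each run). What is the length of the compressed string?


Input: bbaabababb
Runs:
  'b' x 2 => "b2"
  'a' x 2 => "a2"
  'b' x 1 => "b1"
  'a' x 1 => "a1"
  'b' x 1 => "b1"
  'a' x 1 => "a1"
  'b' x 2 => "b2"
Compressed: "b2a2b1a1b1a1b2"
Compressed length: 14

14


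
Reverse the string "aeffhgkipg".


Input: aeffhgkipg
Reading characters right to left:
  Position 9: 'g'
  Position 8: 'p'
  Position 7: 'i'
  Position 6: 'k'
  Position 5: 'g'
  Position 4: 'h'
  Position 3: 'f'
  Position 2: 'f'
  Position 1: 'e'
  Position 0: 'a'
Reversed: gpikghffea

gpikghffea


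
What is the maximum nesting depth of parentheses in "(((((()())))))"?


Input: "(((((()())))))"
Tracking depth:
  Position 0 '(': depth becomes 1
  Position 1 '(': depth becomes 2
  Position 2 '(': depth becomes 3
  Position 3 '(': depth becomes 4
  Position 4 '(': depth becomes 5
  Position 5 '(': depth becomes 6
  Position 6 ')': depth becomes 5
  Position 7 '(': depth becomes 6
  Position 8 ')': depth becomes 5
  Position 9 ')': depth becomes 4
  Position 10 ')': depth becomes 3
  Position 11 ')': depth becomes 2
  Position 12 ')': depth becomes 1
  Position 13 ')': depth becomes 0
Maximum depth reached: 6

6


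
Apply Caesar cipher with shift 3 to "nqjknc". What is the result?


Caesar cipher: shift "nqjknc" by 3
  'n' (pos 13) + 3 = pos 16 = 'q'
  'q' (pos 16) + 3 = pos 19 = 't'
  'j' (pos 9) + 3 = pos 12 = 'm'
  'k' (pos 10) + 3 = pos 13 = 'n'
  'n' (pos 13) + 3 = pos 16 = 'q'
  'c' (pos 2) + 3 = pos 5 = 'f'
Result: qtmnqf

qtmnqf


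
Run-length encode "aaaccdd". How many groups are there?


Input: aaaccdd
Scanning for consecutive runs:
  Group 1: 'a' x 3 (positions 0-2)
  Group 2: 'c' x 2 (positions 3-4)
  Group 3: 'd' x 2 (positions 5-6)
Total groups: 3

3


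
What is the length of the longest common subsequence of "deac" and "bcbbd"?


LCS of "deac" and "bcbbd"
DP table:
           b    c    b    b    d
      0    0    0    0    0    0
  d   0    0    0    0    0    1
  e   0    0    0    0    0    1
  a   0    0    0    0    0    1
  c   0    0    1    1    1    1
LCS length = dp[4][5] = 1

1


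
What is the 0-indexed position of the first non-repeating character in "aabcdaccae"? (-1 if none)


Input: aabcdaccae
Character frequencies:
  'a': 4
  'b': 1
  'c': 3
  'd': 1
  'e': 1
Scanning left to right for freq == 1:
  Position 0 ('a'): freq=4, skip
  Position 1 ('a'): freq=4, skip
  Position 2 ('b'): unique! => answer = 2

2


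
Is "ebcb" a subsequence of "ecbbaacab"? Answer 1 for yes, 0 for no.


Check if "ebcb" is a subsequence of "ecbbaacab"
Greedy scan:
  Position 0 ('e'): matches sub[0] = 'e'
  Position 1 ('c'): no match needed
  Position 2 ('b'): matches sub[1] = 'b'
  Position 3 ('b'): no match needed
  Position 4 ('a'): no match needed
  Position 5 ('a'): no match needed
  Position 6 ('c'): matches sub[2] = 'c'
  Position 7 ('a'): no match needed
  Position 8 ('b'): matches sub[3] = 'b'
All 4 characters matched => is a subsequence

1


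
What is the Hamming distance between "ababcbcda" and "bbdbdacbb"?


Comparing "ababcbcda" and "bbdbdacbb" position by position:
  Position 0: 'a' vs 'b' => differ
  Position 1: 'b' vs 'b' => same
  Position 2: 'a' vs 'd' => differ
  Position 3: 'b' vs 'b' => same
  Position 4: 'c' vs 'd' => differ
  Position 5: 'b' vs 'a' => differ
  Position 6: 'c' vs 'c' => same
  Position 7: 'd' vs 'b' => differ
  Position 8: 'a' vs 'b' => differ
Total differences (Hamming distance): 6

6


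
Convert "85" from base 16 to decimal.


Input: "85" in base 16
Positional expansion:
  Digit '8' (value 8) x 16^1 = 128
  Digit '5' (value 5) x 16^0 = 5
Sum = 133

133


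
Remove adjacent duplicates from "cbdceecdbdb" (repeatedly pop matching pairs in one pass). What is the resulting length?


Input: cbdceecdbdb
Stack-based adjacent duplicate removal:
  Read 'c': push. Stack: c
  Read 'b': push. Stack: cb
  Read 'd': push. Stack: cbd
  Read 'c': push. Stack: cbdc
  Read 'e': push. Stack: cbdce
  Read 'e': matches stack top 'e' => pop. Stack: cbdc
  Read 'c': matches stack top 'c' => pop. Stack: cbd
  Read 'd': matches stack top 'd' => pop. Stack: cb
  Read 'b': matches stack top 'b' => pop. Stack: c
  Read 'd': push. Stack: cd
  Read 'b': push. Stack: cdb
Final stack: "cdb" (length 3)

3


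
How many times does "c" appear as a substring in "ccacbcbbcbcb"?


Searching for "c" in "ccacbcbbcbcb"
Scanning each position:
  Position 0: "c" => MATCH
  Position 1: "c" => MATCH
  Position 2: "a" => no
  Position 3: "c" => MATCH
  Position 4: "b" => no
  Position 5: "c" => MATCH
  Position 6: "b" => no
  Position 7: "b" => no
  Position 8: "c" => MATCH
  Position 9: "b" => no
  Position 10: "c" => MATCH
  Position 11: "b" => no
Total occurrences: 6

6


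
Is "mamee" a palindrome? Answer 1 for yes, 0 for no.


Input: mamee
Reversed: eemam
  Compare pos 0 ('m') with pos 4 ('e'): MISMATCH
  Compare pos 1 ('a') with pos 3 ('e'): MISMATCH
Result: not a palindrome

0


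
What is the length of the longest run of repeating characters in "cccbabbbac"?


Input: "cccbabbbac"
Scanning for longest run:
  Position 1 ('c'): continues run of 'c', length=2
  Position 2 ('c'): continues run of 'c', length=3
  Position 3 ('b'): new char, reset run to 1
  Position 4 ('a'): new char, reset run to 1
  Position 5 ('b'): new char, reset run to 1
  Position 6 ('b'): continues run of 'b', length=2
  Position 7 ('b'): continues run of 'b', length=3
  Position 8 ('a'): new char, reset run to 1
  Position 9 ('c'): new char, reset run to 1
Longest run: 'c' with length 3

3


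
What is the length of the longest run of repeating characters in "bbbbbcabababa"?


Input: "bbbbbcabababa"
Scanning for longest run:
  Position 1 ('b'): continues run of 'b', length=2
  Position 2 ('b'): continues run of 'b', length=3
  Position 3 ('b'): continues run of 'b', length=4
  Position 4 ('b'): continues run of 'b', length=5
  Position 5 ('c'): new char, reset run to 1
  Position 6 ('a'): new char, reset run to 1
  Position 7 ('b'): new char, reset run to 1
  Position 8 ('a'): new char, reset run to 1
  Position 9 ('b'): new char, reset run to 1
  Position 10 ('a'): new char, reset run to 1
  Position 11 ('b'): new char, reset run to 1
  Position 12 ('a'): new char, reset run to 1
Longest run: 'b' with length 5

5


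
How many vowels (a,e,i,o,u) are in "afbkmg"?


Input: afbkmg
Checking each character:
  'a' at position 0: vowel (running total: 1)
  'f' at position 1: consonant
  'b' at position 2: consonant
  'k' at position 3: consonant
  'm' at position 4: consonant
  'g' at position 5: consonant
Total vowels: 1

1


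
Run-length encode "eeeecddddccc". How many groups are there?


Input: eeeecddddccc
Scanning for consecutive runs:
  Group 1: 'e' x 4 (positions 0-3)
  Group 2: 'c' x 1 (positions 4-4)
  Group 3: 'd' x 4 (positions 5-8)
  Group 4: 'c' x 3 (positions 9-11)
Total groups: 4

4


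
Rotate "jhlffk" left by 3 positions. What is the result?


Input: "jhlffk", rotate left by 3
First 3 characters: "jhl"
Remaining characters: "ffk"
Concatenate remaining + first: "ffk" + "jhl" = "ffkjhl"

ffkjhl


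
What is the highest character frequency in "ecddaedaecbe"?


Input: ecddaedaecbe
Character counts:
  'a': 2
  'b': 1
  'c': 2
  'd': 3
  'e': 4
Maximum frequency: 4

4


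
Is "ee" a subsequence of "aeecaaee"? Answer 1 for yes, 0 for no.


Check if "ee" is a subsequence of "aeecaaee"
Greedy scan:
  Position 0 ('a'): no match needed
  Position 1 ('e'): matches sub[0] = 'e'
  Position 2 ('e'): matches sub[1] = 'e'
  Position 3 ('c'): no match needed
  Position 4 ('a'): no match needed
  Position 5 ('a'): no match needed
  Position 6 ('e'): no match needed
  Position 7 ('e'): no match needed
All 2 characters matched => is a subsequence

1


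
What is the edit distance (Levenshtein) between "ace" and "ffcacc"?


Computing edit distance: "ace" -> "ffcacc"
DP table:
           f    f    c    a    c    c
      0    1    2    3    4    5    6
  a   1    1    2    3    3    4    5
  c   2    2    2    2    3    3    4
  e   3    3    3    3    3    4    4
Edit distance = dp[3][6] = 4

4


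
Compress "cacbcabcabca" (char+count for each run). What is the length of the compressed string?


Input: cacbcabcabca
Runs:
  'c' x 1 => "c1"
  'a' x 1 => "a1"
  'c' x 1 => "c1"
  'b' x 1 => "b1"
  'c' x 1 => "c1"
  'a' x 1 => "a1"
  'b' x 1 => "b1"
  'c' x 1 => "c1"
  'a' x 1 => "a1"
  'b' x 1 => "b1"
  'c' x 1 => "c1"
  'a' x 1 => "a1"
Compressed: "c1a1c1b1c1a1b1c1a1b1c1a1"
Compressed length: 24

24


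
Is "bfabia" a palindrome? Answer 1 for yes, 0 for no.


Input: bfabia
Reversed: aibafb
  Compare pos 0 ('b') with pos 5 ('a'): MISMATCH
  Compare pos 1 ('f') with pos 4 ('i'): MISMATCH
  Compare pos 2 ('a') with pos 3 ('b'): MISMATCH
Result: not a palindrome

0


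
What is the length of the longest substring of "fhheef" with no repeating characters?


Input: "fhheef"
Sliding window (track last position of each char):
  Position 0 ('f'): window [0,0] length 1 -- new best
  Position 1 ('h'): window [0,1] length 2 -- new best
  Position 2 ('h'): repeat (last at 1), move window start to 2
  Position 2 ('h'): window [2,2] length 1
  Position 3 ('e'): window [2,3] length 2
  Position 4 ('e'): repeat (last at 3), move window start to 4
  Position 4 ('e'): window [4,4] length 1
  Position 5 ('f'): window [4,5] length 2
Longest substring with no repeats: "fh" with length 2

2


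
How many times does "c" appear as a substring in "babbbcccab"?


Searching for "c" in "babbbcccab"
Scanning each position:
  Position 0: "b" => no
  Position 1: "a" => no
  Position 2: "b" => no
  Position 3: "b" => no
  Position 4: "b" => no
  Position 5: "c" => MATCH
  Position 6: "c" => MATCH
  Position 7: "c" => MATCH
  Position 8: "a" => no
  Position 9: "b" => no
Total occurrences: 3

3


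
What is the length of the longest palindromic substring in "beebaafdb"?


Input: "beebaafdb"
Checking substrings for palindromes:
  [0:4] "beeb" (len 4) => palindrome
  [1:3] "ee" (len 2) => palindrome
  [4:6] "aa" (len 2) => palindrome
Longest palindromic substring: "beeb" with length 4

4


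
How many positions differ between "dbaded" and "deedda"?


Comparing "dbaded" and "deedda" position by position:
  Position 0: 'd' vs 'd' => same
  Position 1: 'b' vs 'e' => DIFFER
  Position 2: 'a' vs 'e' => DIFFER
  Position 3: 'd' vs 'd' => same
  Position 4: 'e' vs 'd' => DIFFER
  Position 5: 'd' vs 'a' => DIFFER
Positions that differ: 4

4


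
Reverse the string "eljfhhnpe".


Input: eljfhhnpe
Reading characters right to left:
  Position 8: 'e'
  Position 7: 'p'
  Position 6: 'n'
  Position 5: 'h'
  Position 4: 'h'
  Position 3: 'f'
  Position 2: 'j'
  Position 1: 'l'
  Position 0: 'e'
Reversed: epnhhfjle

epnhhfjle


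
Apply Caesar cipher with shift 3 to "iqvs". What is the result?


Caesar cipher: shift "iqvs" by 3
  'i' (pos 8) + 3 = pos 11 = 'l'
  'q' (pos 16) + 3 = pos 19 = 't'
  'v' (pos 21) + 3 = pos 24 = 'y'
  's' (pos 18) + 3 = pos 21 = 'v'
Result: ltyv

ltyv


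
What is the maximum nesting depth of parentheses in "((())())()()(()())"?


Input: "((())())()()(()())"
Tracking depth:
  Position 0 '(': depth becomes 1
  Position 1 '(': depth becomes 2
  Position 2 '(': depth becomes 3
  Position 3 ')': depth becomes 2
  Position 4 ')': depth becomes 1
  Position 5 '(': depth becomes 2
  Position 6 ')': depth becomes 1
  Position 7 ')': depth becomes 0
  Position 8 '(': depth becomes 1
  Position 9 ')': depth becomes 0
  Position 10 '(': depth becomes 1
  Position 11 ')': depth becomes 0
  Position 12 '(': depth becomes 1
  Position 13 '(': depth becomes 2
  Position 14 ')': depth becomes 1
  Position 15 '(': depth becomes 2
  Position 16 ')': depth becomes 1
  Position 17 ')': depth becomes 0
Maximum depth reached: 3

3


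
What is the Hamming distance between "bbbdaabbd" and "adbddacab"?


Comparing "bbbdaabbd" and "adbddacab" position by position:
  Position 0: 'b' vs 'a' => differ
  Position 1: 'b' vs 'd' => differ
  Position 2: 'b' vs 'b' => same
  Position 3: 'd' vs 'd' => same
  Position 4: 'a' vs 'd' => differ
  Position 5: 'a' vs 'a' => same
  Position 6: 'b' vs 'c' => differ
  Position 7: 'b' vs 'a' => differ
  Position 8: 'd' vs 'b' => differ
Total differences (Hamming distance): 6

6


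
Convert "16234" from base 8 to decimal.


Input: "16234" in base 8
Positional expansion:
  Digit '1' (value 1) x 8^4 = 4096
  Digit '6' (value 6) x 8^3 = 3072
  Digit '2' (value 2) x 8^2 = 128
  Digit '3' (value 3) x 8^1 = 24
  Digit '4' (value 4) x 8^0 = 4
Sum = 7324

7324


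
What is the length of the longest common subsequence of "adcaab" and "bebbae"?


LCS of "adcaab" and "bebbae"
DP table:
           b    e    b    b    a    e
      0    0    0    0    0    0    0
  a   0    0    0    0    0    1    1
  d   0    0    0    0    0    1    1
  c   0    0    0    0    0    1    1
  a   0    0    0    0    0    1    1
  a   0    0    0    0    0    1    1
  b   0    1    1    1    1    1    1
LCS length = dp[6][6] = 1

1


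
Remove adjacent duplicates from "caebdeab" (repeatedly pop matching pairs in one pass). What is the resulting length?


Input: caebdeab
Stack-based adjacent duplicate removal:
  Read 'c': push. Stack: c
  Read 'a': push. Stack: ca
  Read 'e': push. Stack: cae
  Read 'b': push. Stack: caeb
  Read 'd': push. Stack: caebd
  Read 'e': push. Stack: caebde
  Read 'a': push. Stack: caebdea
  Read 'b': push. Stack: caebdeab
Final stack: "caebdeab" (length 8)

8


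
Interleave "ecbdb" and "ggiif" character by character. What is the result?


Interleaving "ecbdb" and "ggiif":
  Position 0: 'e' from first, 'g' from second => "eg"
  Position 1: 'c' from first, 'g' from second => "cg"
  Position 2: 'b' from first, 'i' from second => "bi"
  Position 3: 'd' from first, 'i' from second => "di"
  Position 4: 'b' from first, 'f' from second => "bf"
Result: egcgbidibf

egcgbidibf


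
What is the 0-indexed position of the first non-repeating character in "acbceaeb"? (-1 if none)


Input: acbceaeb
Character frequencies:
  'a': 2
  'b': 2
  'c': 2
  'e': 2
Scanning left to right for freq == 1:
  Position 0 ('a'): freq=2, skip
  Position 1 ('c'): freq=2, skip
  Position 2 ('b'): freq=2, skip
  Position 3 ('c'): freq=2, skip
  Position 4 ('e'): freq=2, skip
  Position 5 ('a'): freq=2, skip
  Position 6 ('e'): freq=2, skip
  Position 7 ('b'): freq=2, skip
  No unique character found => answer = -1

-1


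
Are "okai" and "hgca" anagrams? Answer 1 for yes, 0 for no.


Strings: "okai", "hgca"
Sorted first:  aiko
Sorted second: acgh
Differ at position 1: 'i' vs 'c' => not anagrams

0


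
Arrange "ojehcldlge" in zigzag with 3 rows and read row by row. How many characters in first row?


Zigzag "ojehcldlge" into 3 rows:
Placing characters:
  'o' => row 0
  'j' => row 1
  'e' => row 2
  'h' => row 1
  'c' => row 0
  'l' => row 1
  'd' => row 2
  'l' => row 1
  'g' => row 0
  'e' => row 1
Rows:
  Row 0: "ocg"
  Row 1: "jhlle"
  Row 2: "ed"
First row length: 3

3


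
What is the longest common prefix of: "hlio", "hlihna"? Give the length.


Words: hlio, hlihna
  Position 0: all 'h' => match
  Position 1: all 'l' => match
  Position 2: all 'i' => match
  Position 3: ('o', 'h') => mismatch, stop
LCP = "hli" (length 3)

3


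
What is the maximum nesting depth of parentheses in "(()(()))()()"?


Input: "(()(()))()()"
Tracking depth:
  Position 0 '(': depth becomes 1
  Position 1 '(': depth becomes 2
  Position 2 ')': depth becomes 1
  Position 3 '(': depth becomes 2
  Position 4 '(': depth becomes 3
  Position 5 ')': depth becomes 2
  Position 6 ')': depth becomes 1
  Position 7 ')': depth becomes 0
  Position 8 '(': depth becomes 1
  Position 9 ')': depth becomes 0
  Position 10 '(': depth becomes 1
  Position 11 ')': depth becomes 0
Maximum depth reached: 3

3


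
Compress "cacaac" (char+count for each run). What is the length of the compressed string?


Input: cacaac
Runs:
  'c' x 1 => "c1"
  'a' x 1 => "a1"
  'c' x 1 => "c1"
  'a' x 2 => "a2"
  'c' x 1 => "c1"
Compressed: "c1a1c1a2c1"
Compressed length: 10

10


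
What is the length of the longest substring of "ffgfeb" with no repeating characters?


Input: "ffgfeb"
Sliding window (track last position of each char):
  Position 0 ('f'): window [0,0] length 1 -- new best
  Position 1 ('f'): repeat (last at 0), move window start to 1
  Position 1 ('f'): window [1,1] length 1
  Position 2 ('g'): window [1,2] length 2 -- new best
  Position 3 ('f'): repeat (last at 1), move window start to 2
  Position 3 ('f'): window [2,3] length 2
  Position 4 ('e'): window [2,4] length 3 -- new best
  Position 5 ('b'): window [2,5] length 4 -- new best
Longest substring with no repeats: "gfeb" with length 4

4


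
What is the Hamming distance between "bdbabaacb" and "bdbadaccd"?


Comparing "bdbabaacb" and "bdbadaccd" position by position:
  Position 0: 'b' vs 'b' => same
  Position 1: 'd' vs 'd' => same
  Position 2: 'b' vs 'b' => same
  Position 3: 'a' vs 'a' => same
  Position 4: 'b' vs 'd' => differ
  Position 5: 'a' vs 'a' => same
  Position 6: 'a' vs 'c' => differ
  Position 7: 'c' vs 'c' => same
  Position 8: 'b' vs 'd' => differ
Total differences (Hamming distance): 3

3


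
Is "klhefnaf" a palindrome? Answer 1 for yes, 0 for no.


Input: klhefnaf
Reversed: fanfehlk
  Compare pos 0 ('k') with pos 7 ('f'): MISMATCH
  Compare pos 1 ('l') with pos 6 ('a'): MISMATCH
  Compare pos 2 ('h') with pos 5 ('n'): MISMATCH
  Compare pos 3 ('e') with pos 4 ('f'): MISMATCH
Result: not a palindrome

0


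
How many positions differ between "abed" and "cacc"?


Comparing "abed" and "cacc" position by position:
  Position 0: 'a' vs 'c' => DIFFER
  Position 1: 'b' vs 'a' => DIFFER
  Position 2: 'e' vs 'c' => DIFFER
  Position 3: 'd' vs 'c' => DIFFER
Positions that differ: 4

4


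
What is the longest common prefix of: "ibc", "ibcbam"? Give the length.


Words: ibc, ibcbam
  Position 0: all 'i' => match
  Position 1: all 'b' => match
  Position 2: all 'c' => match
LCP = "ibc" (length 3)

3


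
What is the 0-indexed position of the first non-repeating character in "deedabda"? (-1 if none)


Input: deedabda
Character frequencies:
  'a': 2
  'b': 1
  'd': 3
  'e': 2
Scanning left to right for freq == 1:
  Position 0 ('d'): freq=3, skip
  Position 1 ('e'): freq=2, skip
  Position 2 ('e'): freq=2, skip
  Position 3 ('d'): freq=3, skip
  Position 4 ('a'): freq=2, skip
  Position 5 ('b'): unique! => answer = 5

5


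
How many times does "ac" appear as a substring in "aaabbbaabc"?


Searching for "ac" in "aaabbbaabc"
Scanning each position:
  Position 0: "aa" => no
  Position 1: "aa" => no
  Position 2: "ab" => no
  Position 3: "bb" => no
  Position 4: "bb" => no
  Position 5: "ba" => no
  Position 6: "aa" => no
  Position 7: "ab" => no
  Position 8: "bc" => no
Total occurrences: 0

0


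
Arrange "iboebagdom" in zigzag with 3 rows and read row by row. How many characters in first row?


Zigzag "iboebagdom" into 3 rows:
Placing characters:
  'i' => row 0
  'b' => row 1
  'o' => row 2
  'e' => row 1
  'b' => row 0
  'a' => row 1
  'g' => row 2
  'd' => row 1
  'o' => row 0
  'm' => row 1
Rows:
  Row 0: "ibo"
  Row 1: "beadm"
  Row 2: "og"
First row length: 3

3


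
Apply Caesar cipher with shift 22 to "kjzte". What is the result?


Caesar cipher: shift "kjzte" by 22
  'k' (pos 10) + 22 = pos 6 = 'g'
  'j' (pos 9) + 22 = pos 5 = 'f'
  'z' (pos 25) + 22 = pos 21 = 'v'
  't' (pos 19) + 22 = pos 15 = 'p'
  'e' (pos 4) + 22 = pos 0 = 'a'
Result: gfvpa

gfvpa


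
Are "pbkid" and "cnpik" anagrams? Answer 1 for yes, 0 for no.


Strings: "pbkid", "cnpik"
Sorted first:  bdikp
Sorted second: ciknp
Differ at position 0: 'b' vs 'c' => not anagrams

0


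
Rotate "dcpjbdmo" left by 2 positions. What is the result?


Input: "dcpjbdmo", rotate left by 2
First 2 characters: "dc"
Remaining characters: "pjbdmo"
Concatenate remaining + first: "pjbdmo" + "dc" = "pjbdmodc"

pjbdmodc


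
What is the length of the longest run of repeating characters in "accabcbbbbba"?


Input: "accabcbbbbba"
Scanning for longest run:
  Position 1 ('c'): new char, reset run to 1
  Position 2 ('c'): continues run of 'c', length=2
  Position 3 ('a'): new char, reset run to 1
  Position 4 ('b'): new char, reset run to 1
  Position 5 ('c'): new char, reset run to 1
  Position 6 ('b'): new char, reset run to 1
  Position 7 ('b'): continues run of 'b', length=2
  Position 8 ('b'): continues run of 'b', length=3
  Position 9 ('b'): continues run of 'b', length=4
  Position 10 ('b'): continues run of 'b', length=5
  Position 11 ('a'): new char, reset run to 1
Longest run: 'b' with length 5

5
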